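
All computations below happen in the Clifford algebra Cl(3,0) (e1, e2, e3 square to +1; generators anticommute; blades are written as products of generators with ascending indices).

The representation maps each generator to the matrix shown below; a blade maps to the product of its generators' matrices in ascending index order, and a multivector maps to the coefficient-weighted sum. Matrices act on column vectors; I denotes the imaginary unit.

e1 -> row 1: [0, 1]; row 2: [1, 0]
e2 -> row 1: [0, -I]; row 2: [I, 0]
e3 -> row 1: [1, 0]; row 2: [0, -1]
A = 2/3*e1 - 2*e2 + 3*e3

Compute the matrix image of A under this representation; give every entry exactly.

M = (2/3)*rho(e1) + (-2)*rho(e2) + (3)*rho(e3), summed entrywise:
Answer: row 1: [3, 2/3 + 2*I]; row 2: [2/3 - 2*I, -3]


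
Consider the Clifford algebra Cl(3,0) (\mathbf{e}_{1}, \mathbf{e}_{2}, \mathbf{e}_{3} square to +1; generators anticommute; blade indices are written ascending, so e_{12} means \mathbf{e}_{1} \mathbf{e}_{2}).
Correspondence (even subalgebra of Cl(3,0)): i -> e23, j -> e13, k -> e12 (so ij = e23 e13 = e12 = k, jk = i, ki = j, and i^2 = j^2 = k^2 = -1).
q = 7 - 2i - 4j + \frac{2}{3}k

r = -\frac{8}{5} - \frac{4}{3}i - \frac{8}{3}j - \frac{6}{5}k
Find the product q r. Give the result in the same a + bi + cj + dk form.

In blades: q = 7 + \frac{2}{3} e_{12} - 4 e_{13} - 2 e_{23}, r = -\frac{8}{5} - \frac{6}{5} e_{12} - \frac{8}{3} e_{13} - \frac{4}{3} e_{23}.
Distribute q over r term by term (generator squares from the signature, products reordered to ascending indices): (7)*r = -\frac{56}{5} - \frac{42}{5} e_{12} - \frac{56}{3} e_{13} - \frac{28}{3} e_{23}; (\frac{2}{3} e_{12})*r = \frac{4}{5} - \frac{16}{15} e_{12} - \frac{8}{9} e_{13} + \frac{16}{9} e_{23}; (-4 e_{13})*r = -\frac{32}{3} - \frac{16}{3} e_{12} + \frac{32}{5} e_{13} + \frac{24}{5} e_{23}; (-2 e_{23})*r = -\frac{8}{3} + \frac{16}{3} e_{12} - \frac{12}{5} e_{13} + \frac{16}{5} e_{23}.
Sum: -\frac{356}{15} - \frac{142}{15} e_{12} - \frac{140}{9} e_{13} + \frac{4}{9} e_{23}; translating back through the correspondence:
Answer: -\frac{356}{15} + \frac{4}{9}i - \frac{140}{9}j - \frac{142}{15}k


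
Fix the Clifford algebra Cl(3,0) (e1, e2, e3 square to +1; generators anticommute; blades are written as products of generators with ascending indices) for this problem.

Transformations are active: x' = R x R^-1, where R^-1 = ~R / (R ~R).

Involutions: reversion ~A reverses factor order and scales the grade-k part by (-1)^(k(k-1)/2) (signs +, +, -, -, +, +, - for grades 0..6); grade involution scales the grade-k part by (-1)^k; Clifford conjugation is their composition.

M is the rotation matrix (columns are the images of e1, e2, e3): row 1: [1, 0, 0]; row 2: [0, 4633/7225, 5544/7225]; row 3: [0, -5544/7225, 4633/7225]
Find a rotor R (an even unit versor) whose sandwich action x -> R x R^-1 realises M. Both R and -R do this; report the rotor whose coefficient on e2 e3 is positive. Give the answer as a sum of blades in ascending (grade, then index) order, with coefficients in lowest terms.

Method: write R = a + b12*e1 e2 + b13*e1 e3 + b23*e2 e3 with a^2 + b12^2 + b13^2 + b23^2 = 1 (so R^-1 = ~R). Expanding the columns R e_j ~R gives tr M = 4a^2 - 1 and, from the antisymmetric part, M21 - M12 = -4a*b12, M13 - M31 = 4a*b13, M32 - M23 = -4a*b23.
Here tr M = 16491/7225, so a^2 = (1 + tr M)/4 = 5929/7225 and a = ±77/85. Taking a = 77/85: M21 - M12 = 0, M13 - M31 = 0, M32 - M23 = -11088/7225, giving b12 = 0, b13 = 0, b23 = 36/85, i.e. R = 77/85 + 36/85*e2 e3.
Its e2 e3 coefficient is already positive.
Answer: 77/85 + 36/85*e2 e3. Uniqueness: Spin(3) -> SO(3) maps R and -R to the same rotation of trace 16491/7225; fixing the sign of the e2 e3 coefficient removes the ambiguity.


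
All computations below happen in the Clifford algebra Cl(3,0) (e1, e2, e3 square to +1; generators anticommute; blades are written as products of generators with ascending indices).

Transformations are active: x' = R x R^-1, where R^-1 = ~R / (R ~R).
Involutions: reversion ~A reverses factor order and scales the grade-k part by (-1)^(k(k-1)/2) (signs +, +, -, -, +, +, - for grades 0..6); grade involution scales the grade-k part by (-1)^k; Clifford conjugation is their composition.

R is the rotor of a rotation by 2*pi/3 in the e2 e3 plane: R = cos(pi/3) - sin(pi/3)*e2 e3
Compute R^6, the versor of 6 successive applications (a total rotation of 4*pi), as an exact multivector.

Because a rotor carries half the rotation angle, composing 6 copies of this e2 e3-plane rotor multiplies the phase: 6*(pi/3) = 2*pi, hence R^6 = cos(2*pi) - sin(2*pi)*e2 e3.
cos(2*pi) = 1 and sin(2*pi) = 0, so R^6 = 1. The total rotation 4*pi is 2 full turns, so every vector returns to itself, yet the rotor is +1, back on the identity sheet (an even number of 2*pi turns).
Answer: 1


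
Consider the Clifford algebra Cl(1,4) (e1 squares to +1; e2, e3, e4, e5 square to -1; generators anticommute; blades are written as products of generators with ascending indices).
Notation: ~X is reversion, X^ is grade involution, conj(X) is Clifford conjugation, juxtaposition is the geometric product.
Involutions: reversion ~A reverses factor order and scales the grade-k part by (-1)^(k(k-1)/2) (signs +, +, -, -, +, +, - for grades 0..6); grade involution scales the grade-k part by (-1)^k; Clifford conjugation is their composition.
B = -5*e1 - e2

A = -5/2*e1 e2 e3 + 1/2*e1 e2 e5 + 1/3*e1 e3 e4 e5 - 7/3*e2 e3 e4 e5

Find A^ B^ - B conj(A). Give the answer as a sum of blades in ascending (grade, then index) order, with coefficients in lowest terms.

first term: 5/2*e1 e3 - 1/2*e1 e5 + 25/2*e2 e3 - 5/2*e2 e5 - 4*e3 e4 e5 - 12*e1 e2 e3 e4 e5
second term: 5/2*e1 e3 - 1/2*e1 e5 + 25/2*e2 e3 - 5/2*e2 e5 - 4*e3 e4 e5 + 12*e1 e2 e3 e4 e5
Answer: -24*e1 e2 e3 e4 e5


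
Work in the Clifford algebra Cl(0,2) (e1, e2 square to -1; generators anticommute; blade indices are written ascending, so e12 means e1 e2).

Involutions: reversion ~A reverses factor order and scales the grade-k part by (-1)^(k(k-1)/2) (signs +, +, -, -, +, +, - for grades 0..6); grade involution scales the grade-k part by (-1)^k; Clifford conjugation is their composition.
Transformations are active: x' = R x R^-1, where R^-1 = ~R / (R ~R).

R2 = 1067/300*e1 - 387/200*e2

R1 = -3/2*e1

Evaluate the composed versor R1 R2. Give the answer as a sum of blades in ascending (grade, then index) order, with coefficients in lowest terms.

Distribute over the terms of R1 (each basis-blade product reordered to ascending indices, repeated generators contracted through their squares):
(-3/2*e1) R2 = 1067/200 + 1161/400*e12
Answer: 1067/200 + 1161/400*e12


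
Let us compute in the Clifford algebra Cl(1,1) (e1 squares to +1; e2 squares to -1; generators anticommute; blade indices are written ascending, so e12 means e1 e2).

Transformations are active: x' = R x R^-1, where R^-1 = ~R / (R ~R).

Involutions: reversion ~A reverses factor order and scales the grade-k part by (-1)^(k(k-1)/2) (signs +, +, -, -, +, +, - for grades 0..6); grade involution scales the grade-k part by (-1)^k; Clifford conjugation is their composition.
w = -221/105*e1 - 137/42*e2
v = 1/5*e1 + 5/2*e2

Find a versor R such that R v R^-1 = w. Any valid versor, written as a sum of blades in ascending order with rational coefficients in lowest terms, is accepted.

Equal squares first: v^2 = w^2 = -621/100. Then v + w = -40/21*e1 - 16/21*e2 is a versor taking v to w, provided it is invertible.
Answer: -40/21*e1 - 16/21*e2


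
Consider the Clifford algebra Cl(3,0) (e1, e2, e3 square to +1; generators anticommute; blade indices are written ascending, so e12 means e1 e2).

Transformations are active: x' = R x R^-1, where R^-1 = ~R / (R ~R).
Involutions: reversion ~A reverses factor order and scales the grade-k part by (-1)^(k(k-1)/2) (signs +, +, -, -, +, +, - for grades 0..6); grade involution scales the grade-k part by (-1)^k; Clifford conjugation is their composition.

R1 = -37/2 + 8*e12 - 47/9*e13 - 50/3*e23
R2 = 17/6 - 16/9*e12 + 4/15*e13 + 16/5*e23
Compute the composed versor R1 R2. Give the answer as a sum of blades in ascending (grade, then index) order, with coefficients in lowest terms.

Distribute over the terms of R1 (each basis-blade product reordered to ascending indices, repeated generators contracted through their squares):
(-37/2) R2 = -629/12 + 296/9*e12 - 74/15*e13 - 296/5*e23
(8*e12) R2 = 128/9 + 68/3*e12 + 128/5*e13 - 32/15*e23
(-47/9*e13) R2 = 188/135 + 752/45*e12 - 799/54*e13 + 752/81*e23
(-50/3*e23) R2 = 160/3 - 40/9*e12 - 800/27*e13 - 425/9*e23
Summing the partial products and collecting blades:
Answer: 8927/540 + 3052/45*e12 - 1283/54*e13 - 8041/81*e23


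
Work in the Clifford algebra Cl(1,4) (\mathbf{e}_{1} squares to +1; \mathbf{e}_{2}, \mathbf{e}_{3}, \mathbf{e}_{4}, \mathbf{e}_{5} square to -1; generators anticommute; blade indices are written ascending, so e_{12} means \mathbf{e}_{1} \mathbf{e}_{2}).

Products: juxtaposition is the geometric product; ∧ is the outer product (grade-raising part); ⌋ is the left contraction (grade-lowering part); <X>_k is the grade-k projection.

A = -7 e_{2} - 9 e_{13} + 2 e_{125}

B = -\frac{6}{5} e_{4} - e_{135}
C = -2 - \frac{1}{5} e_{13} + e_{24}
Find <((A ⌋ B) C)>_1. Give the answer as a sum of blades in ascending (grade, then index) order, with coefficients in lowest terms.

step 1: 9 e_{5}
step 2: -18 e_{5} - \frac{9}{5} e_{135} + 9 e_{245}
step 3: -18 e_{5}
Answer: -18 e_{5}


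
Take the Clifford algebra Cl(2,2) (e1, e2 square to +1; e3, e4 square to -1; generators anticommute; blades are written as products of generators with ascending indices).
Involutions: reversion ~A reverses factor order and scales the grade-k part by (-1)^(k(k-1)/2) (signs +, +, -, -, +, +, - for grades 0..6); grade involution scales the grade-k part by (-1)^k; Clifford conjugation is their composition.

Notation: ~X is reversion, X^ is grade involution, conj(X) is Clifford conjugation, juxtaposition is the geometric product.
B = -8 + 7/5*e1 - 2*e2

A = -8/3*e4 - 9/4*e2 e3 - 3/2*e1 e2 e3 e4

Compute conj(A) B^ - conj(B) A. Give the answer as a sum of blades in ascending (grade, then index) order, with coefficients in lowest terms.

first term: -9/2*e3 - 64/3*e4 + 56/15*e1 e4 - 18*e2 e3 - 16/3*e2 e4 - 63/20*e1 e2 e3 - 3*e1 e3 e4 - 21/10*e2 e3 e4 + 12*e1 e2 e3 e4
second term: -9/2*e3 + 64/3*e4 + 56/15*e1 e4 + 18*e2 e3 - 16/3*e2 e4 + 63/20*e1 e2 e3 + 3*e1 e3 e4 + 21/10*e2 e3 e4 + 12*e1 e2 e3 e4
Answer: -128/3*e4 - 36*e2 e3 - 63/10*e1 e2 e3 - 6*e1 e3 e4 - 21/5*e2 e3 e4


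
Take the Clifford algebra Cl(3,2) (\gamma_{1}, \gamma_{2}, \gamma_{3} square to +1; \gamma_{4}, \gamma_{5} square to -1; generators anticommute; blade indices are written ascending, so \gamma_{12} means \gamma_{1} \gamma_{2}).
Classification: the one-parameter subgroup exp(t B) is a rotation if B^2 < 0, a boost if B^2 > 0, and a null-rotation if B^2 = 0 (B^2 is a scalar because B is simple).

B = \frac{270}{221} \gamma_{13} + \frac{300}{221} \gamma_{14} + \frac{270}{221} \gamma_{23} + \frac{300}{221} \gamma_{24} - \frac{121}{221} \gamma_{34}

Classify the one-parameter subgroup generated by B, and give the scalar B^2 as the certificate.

B^2 term by term: the squares give (\frac{270}{221})^2*(\gamma_{13})^2 + (\frac{300}{221})^2*(\gamma_{14})^2 + (\frac{270}{221})^2*(\gamma_{23})^2 + (\frac{300}{221})^2*(\gamma_{24})^2 + (-\frac{121}{221})^2*(\gamma_{34})^2 = \frac{72900}{48841}*(-1) + \frac{90000}{48841}*(+1) + \frac{72900}{48841}*(-1) + \frac{90000}{48841}*(+1) + \frac{14641}{48841}*(+1) = 1 (each basis 2-blade squares to minus the product of its generators' squares); cross terms between blades sharing an index anticommute and cancel; the commuting (index-disjoint) pairs give grade-4 terms 2*c*c'*(blade product), which cancel blade by blade — \gamma_{1234}: -\frac{162000}{48841} + \frac{162000}{48841} = 0 — confirming B is simple. So B^2 = 1.
Answer: boost, certificate B^2 = 1. One invariant decides it: the square 1 survives every conjugation, and its sign is exactly the classification.


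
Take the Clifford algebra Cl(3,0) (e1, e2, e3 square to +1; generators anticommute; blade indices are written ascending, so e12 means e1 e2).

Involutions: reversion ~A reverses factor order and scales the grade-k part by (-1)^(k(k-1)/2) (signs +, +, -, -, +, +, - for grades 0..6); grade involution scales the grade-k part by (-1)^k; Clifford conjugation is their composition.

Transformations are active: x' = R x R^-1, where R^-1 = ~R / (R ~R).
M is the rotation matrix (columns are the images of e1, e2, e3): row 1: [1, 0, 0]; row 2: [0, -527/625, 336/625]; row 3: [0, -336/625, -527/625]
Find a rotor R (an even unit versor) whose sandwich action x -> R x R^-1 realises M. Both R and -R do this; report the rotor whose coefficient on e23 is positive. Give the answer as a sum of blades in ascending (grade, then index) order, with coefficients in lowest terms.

Method: write R = a + b12*e12 + b13*e13 + b23*e23 with a^2 + b12^2 + b13^2 + b23^2 = 1 (so R^-1 = ~R). Expanding the columns R e_j ~R gives tr M = 4a^2 - 1 and, from the antisymmetric part, M21 - M12 = -4a*b12, M13 - M31 = 4a*b13, M32 - M23 = -4a*b23.
Here tr M = -429/625, so a^2 = (1 + tr M)/4 = 49/625 and a = ±7/25. Taking a = 7/25: M21 - M12 = 0, M13 - M31 = 0, M32 - M23 = -672/625, giving b12 = 0, b13 = 0, b23 = 24/25, i.e. R = 7/25 + 24/25*e23.
Its e23 coefficient is already positive.
Answer: 7/25 + 24/25*e23. Note: both R and -R realise this M (trace -429/625); the covering map identifies them, and the e23-coefficient sign is the tie-breaker.


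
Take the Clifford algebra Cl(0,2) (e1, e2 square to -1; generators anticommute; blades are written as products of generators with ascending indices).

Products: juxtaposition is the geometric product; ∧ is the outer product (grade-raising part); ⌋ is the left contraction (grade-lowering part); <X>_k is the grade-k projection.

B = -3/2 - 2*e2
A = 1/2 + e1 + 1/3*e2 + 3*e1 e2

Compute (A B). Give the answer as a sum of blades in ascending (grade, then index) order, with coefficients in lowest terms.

step 1: -1/12 + 9/2*e1 - 3/2*e2 - 13/2*e1 e2
Answer: -1/12 + 9/2*e1 - 3/2*e2 - 13/2*e1 e2


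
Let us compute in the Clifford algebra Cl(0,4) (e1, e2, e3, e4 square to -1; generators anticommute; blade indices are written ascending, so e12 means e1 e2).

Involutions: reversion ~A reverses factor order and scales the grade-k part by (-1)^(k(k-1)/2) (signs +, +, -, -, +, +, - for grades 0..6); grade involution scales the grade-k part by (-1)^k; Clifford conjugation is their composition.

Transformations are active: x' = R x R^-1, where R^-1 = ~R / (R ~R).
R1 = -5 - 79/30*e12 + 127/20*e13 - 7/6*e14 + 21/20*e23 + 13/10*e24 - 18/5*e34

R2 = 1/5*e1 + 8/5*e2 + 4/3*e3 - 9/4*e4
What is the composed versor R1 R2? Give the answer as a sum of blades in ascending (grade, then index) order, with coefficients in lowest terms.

Distribute over the terms of R2 (each basis-blade product reordered to ascending indices, repeated generators contracted through their squares):
R1 (1/5*e1) = -e1 - 79/150*e2 + 127/100*e3 - 7/30*e4 + 21/100*e123 + 13/50*e124 - 18/25*e134
R1 (8/5*e2) = 316/75*e1 - 8*e2 + 42/25*e3 + 52/25*e4 - 254/25*e123 + 28/15*e124 - 144/25*e234
R1 (4/3*e3) = -127/15*e1 - 7/5*e2 - 20/3*e3 - 24/5*e4 - 158/45*e123 + 14/9*e134 - 26/15*e234
R1 (-9/4*e4) = -21/8*e1 + 117/40*e2 - 81/10*e3 + 45/4*e4 + 237/40*e124 - 1143/80*e134 - 189/80*e234
Summing the partial products and collecting blades:
Answer: -4727/600*e1 - 4201/600*e2 - 709/60*e3 + 2489/300*e4 - 2423/180*e123 + 4831/600*e124 - 48427/3600*e134 - 11827/1200*e234


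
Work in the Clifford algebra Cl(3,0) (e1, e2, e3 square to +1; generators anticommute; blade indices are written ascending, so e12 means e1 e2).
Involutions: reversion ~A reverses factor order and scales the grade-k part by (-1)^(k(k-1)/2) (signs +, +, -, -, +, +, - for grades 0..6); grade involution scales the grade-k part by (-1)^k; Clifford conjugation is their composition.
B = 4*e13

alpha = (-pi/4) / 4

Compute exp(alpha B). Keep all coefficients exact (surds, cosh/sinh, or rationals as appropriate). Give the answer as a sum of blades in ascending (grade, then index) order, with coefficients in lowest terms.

B^2 = (4)^2*(e13)^2 = 16*(-1) = -16 (a basis 2-blade squares to minus the product of its generators' squares).
B^2 = -16 — the series telescopes trigonometrically here: l = 4, alpha*l = -pi/4, so exp(alpha B) = cos(-pi/4) + (sin(-pi/4)/4)*B = sqrt(2)/2 + (-sqrt(2)/8)*B.
Answer: sqrt(2)/2 - sqrt(2)/2*e13


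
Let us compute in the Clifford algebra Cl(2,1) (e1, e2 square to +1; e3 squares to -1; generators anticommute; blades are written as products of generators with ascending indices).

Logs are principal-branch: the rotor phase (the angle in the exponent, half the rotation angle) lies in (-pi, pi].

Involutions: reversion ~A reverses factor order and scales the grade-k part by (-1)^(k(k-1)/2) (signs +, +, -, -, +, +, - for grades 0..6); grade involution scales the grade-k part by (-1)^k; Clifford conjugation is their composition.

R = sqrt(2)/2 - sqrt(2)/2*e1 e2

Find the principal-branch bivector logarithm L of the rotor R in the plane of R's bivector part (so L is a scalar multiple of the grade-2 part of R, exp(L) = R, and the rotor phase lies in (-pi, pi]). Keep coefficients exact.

The scalar part of R is sqrt(2)/2, and that scalar determines the rotor phase on the principal branch; recovering the unit plane as bivector-part over sine of the phase gives L = phase * plane.
Concretely: cos(phase) = sqrt(2)/2 gives phase = ±pi/4, and since phase/sin(phase) is even the sign is immaterial: L = (phase/sin(phase)) * <R>_2 = (sqrt(2)*pi/4) * <R>_2.
Answer: -pi/4*e1 e2


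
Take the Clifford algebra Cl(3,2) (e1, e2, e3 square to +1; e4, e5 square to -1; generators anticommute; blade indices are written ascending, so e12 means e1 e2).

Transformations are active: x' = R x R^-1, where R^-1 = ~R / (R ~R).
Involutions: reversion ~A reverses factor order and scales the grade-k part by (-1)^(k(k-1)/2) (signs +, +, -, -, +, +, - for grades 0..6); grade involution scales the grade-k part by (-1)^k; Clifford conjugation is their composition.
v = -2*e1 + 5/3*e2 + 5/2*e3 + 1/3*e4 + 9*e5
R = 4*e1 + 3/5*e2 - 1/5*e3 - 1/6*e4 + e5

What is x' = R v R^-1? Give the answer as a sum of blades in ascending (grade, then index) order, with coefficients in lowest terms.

~R = 4*e1 + 3/5*e2 - 1/5*e3 - 1/6*e4 + e5, and R ~R = 2767/180, so R^-1 = ~R / (2767/180).
R v = -148/9 + 118/15*e12 + 48/5*e13 + e14 + 38*e15 + 11/6*e23 + 43/90*e24 + 56/15*e25 + 7/20*e34 - 43/10*e35 - 11/6*e45
Answer: -18146/2767*e1 - 24491/8301*e2 - 11467/5534*e3 + 193/8301*e4 - 30823/2767*e5


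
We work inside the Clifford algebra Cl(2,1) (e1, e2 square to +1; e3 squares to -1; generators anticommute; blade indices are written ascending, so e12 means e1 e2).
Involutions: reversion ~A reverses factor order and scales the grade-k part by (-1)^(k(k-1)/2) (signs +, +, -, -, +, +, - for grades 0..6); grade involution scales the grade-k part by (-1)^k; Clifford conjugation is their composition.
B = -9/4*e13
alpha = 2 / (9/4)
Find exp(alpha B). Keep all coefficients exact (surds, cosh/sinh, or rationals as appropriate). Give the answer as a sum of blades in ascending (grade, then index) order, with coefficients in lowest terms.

B^2 = (-9/4)^2*(e13)^2 = 81/16*(+1) = 81/16 (a basis 2-blade squares to minus the product of its generators' squares).
B^2 = 81/16 — hyperbolic case — the even/odd split gives cosh and sinh: l = 9/4, alpha*l = 2, so exp(alpha B) = cosh(2) + (sinh(2)/(9/4))*B = cosh(2) + (4*sinh(2)/9)*B.
Answer: cosh(2) - sinh(2)*e13


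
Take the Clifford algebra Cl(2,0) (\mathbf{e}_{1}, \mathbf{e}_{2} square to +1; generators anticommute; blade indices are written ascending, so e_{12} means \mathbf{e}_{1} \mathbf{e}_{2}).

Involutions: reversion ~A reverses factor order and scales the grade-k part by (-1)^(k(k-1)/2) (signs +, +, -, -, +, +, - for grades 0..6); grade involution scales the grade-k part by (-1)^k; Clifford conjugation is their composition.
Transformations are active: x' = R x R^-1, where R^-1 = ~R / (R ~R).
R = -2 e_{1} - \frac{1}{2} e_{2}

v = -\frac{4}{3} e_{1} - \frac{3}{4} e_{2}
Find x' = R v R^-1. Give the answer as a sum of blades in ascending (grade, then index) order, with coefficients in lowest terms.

~R = -2 e_{1} - \frac{1}{2} e_{2}, and R ~R = \frac{17}{4}, so R^-1 = ~R / (\frac{17}{4}).
R v = \frac{73}{24} + \frac{5}{6} e_{12}
Answer: -\frac{26}{17} e_{1} + \frac{7}{204} e_{2}


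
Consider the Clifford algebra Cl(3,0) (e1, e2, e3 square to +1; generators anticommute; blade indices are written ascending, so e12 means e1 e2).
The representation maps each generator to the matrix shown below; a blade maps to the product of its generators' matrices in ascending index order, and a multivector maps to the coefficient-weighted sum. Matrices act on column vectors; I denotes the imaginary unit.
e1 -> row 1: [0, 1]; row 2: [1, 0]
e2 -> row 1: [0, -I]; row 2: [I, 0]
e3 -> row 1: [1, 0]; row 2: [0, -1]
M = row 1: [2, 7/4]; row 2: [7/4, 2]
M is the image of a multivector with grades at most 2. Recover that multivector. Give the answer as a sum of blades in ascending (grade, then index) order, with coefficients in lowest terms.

Method: 1, rho(e1), rho(e2), rho(e3) form a trace-orthogonal basis of the 2x2 complex matrices (tr(X Y) = 2 if X = Y, else 0), so M = m0*1 + m1*rho(e1) + m2*rho(e2) + m3*rho(e3) with m0 = tr(M)/2 = 2, m1 = tr(M rho(e1))/2 = 7/4, m2 = tr(M rho(e2))/2 = 0, m3 = tr(M rho(e3))/2 = 0.
Multiplying table entries, the bivector images are rho(e12) = I*rho(e3), rho(e13) = -I*rho(e2), rho(e23) = I*rho(e1); with real blade coefficients the real parts of m0..m3 are the coefficients of 1, e1, e2, e3 and the imaginary parts give the bivectors (e23: Im m1, e13: -Im m2, e12: Im m3).
Answer: 2 + 7/4*e1


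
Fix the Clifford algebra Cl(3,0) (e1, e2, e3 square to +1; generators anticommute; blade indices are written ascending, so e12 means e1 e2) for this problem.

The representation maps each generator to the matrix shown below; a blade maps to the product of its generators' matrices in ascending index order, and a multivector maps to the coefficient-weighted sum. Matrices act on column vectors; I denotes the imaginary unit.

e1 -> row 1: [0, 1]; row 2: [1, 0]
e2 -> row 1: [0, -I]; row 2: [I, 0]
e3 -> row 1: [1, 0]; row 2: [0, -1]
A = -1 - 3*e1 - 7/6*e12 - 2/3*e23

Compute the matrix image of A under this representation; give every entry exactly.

Bivector images (products of the table entries): rho(e12) = rho(e1)rho(e2) = row 1: [I, 0]; row 2: [0, -I]; rho(e23) = rho(e2)rho(e3) = row 1: [0, I]; row 2: [I, 0].
M = (-1)*1 + (-3)*rho(e1) + (-7/6)*rho(e12) + (-2/3)*rho(e23), summed entrywise (1 is the identity matrix):
Answer: row 1: [-1 - 7*I/6, -3 - 2*I/3]; row 2: [-3 - 2*I/3, -1 + 7*I/6]


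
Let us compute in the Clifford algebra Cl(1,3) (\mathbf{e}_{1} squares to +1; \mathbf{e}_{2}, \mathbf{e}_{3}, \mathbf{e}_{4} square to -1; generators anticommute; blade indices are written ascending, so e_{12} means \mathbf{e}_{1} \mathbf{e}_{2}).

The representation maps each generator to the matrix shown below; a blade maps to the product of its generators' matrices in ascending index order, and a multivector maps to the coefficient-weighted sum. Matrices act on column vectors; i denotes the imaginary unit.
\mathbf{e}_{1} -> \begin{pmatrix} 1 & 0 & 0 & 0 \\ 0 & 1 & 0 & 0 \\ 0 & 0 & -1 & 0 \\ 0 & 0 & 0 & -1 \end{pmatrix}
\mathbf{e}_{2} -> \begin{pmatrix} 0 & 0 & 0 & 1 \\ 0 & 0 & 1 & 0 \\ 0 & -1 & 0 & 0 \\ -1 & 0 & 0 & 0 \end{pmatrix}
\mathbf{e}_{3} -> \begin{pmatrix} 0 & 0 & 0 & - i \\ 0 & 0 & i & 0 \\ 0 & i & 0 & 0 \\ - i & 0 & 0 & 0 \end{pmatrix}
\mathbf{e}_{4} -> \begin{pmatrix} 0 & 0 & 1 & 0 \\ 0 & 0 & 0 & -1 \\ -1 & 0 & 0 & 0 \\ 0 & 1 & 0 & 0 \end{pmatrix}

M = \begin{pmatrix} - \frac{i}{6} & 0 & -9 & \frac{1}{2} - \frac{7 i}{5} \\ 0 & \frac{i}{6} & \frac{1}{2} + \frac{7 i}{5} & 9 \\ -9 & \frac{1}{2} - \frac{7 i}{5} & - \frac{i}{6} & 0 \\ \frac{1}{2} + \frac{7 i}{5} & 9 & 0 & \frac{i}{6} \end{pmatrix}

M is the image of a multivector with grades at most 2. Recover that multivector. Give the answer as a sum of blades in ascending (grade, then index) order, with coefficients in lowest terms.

Method: the blade images are trace-orthogonal — tr(rho(e_A) rho(e_B)^-1) = 4 if A = B and 0 otherwise — and rho(e_A)^-1 = (e_A)^2 * rho(e_A) with (e_A)^2 = +1 or -1, so the coefficient of e_A in the preimage is (e_A)^2 * tr(M rho(e_A))/4.
Nonzero projections over blades of grade <= 2: e_{12}: (e_{12})^2 = +1, tr(M rho(e_{12})) = 2, coefficient \frac{1}{2}; e_{13}: (e_{13})^2 = +1, tr(M rho(e_{13})) = \frac{28}{5}, coefficient \frac{7}{5}; e_{14}: (e_{14})^2 = +1, tr(M rho(e_{14})) = -36, coefficient -9; e_{23}: (e_{23})^2 = -1, tr(M rho(e_{23})) = - \frac{2}{3}, coefficient \frac{1}{6}. Every other blade of grade <= 2 projects to 0.
Answer: \frac{1}{2} e_{12} + \frac{7}{5} e_{13} - 9 e_{14} + \frac{1}{6} e_{23}


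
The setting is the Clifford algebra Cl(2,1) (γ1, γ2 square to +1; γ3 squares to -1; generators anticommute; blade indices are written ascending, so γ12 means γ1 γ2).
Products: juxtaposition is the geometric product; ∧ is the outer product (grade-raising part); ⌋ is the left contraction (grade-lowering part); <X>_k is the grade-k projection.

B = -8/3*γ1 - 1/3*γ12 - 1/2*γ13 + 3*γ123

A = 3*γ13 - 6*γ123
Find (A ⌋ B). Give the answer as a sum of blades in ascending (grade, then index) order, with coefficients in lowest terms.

step 1: -39/2 - 9*γ2
Answer: -39/2 - 9*γ2


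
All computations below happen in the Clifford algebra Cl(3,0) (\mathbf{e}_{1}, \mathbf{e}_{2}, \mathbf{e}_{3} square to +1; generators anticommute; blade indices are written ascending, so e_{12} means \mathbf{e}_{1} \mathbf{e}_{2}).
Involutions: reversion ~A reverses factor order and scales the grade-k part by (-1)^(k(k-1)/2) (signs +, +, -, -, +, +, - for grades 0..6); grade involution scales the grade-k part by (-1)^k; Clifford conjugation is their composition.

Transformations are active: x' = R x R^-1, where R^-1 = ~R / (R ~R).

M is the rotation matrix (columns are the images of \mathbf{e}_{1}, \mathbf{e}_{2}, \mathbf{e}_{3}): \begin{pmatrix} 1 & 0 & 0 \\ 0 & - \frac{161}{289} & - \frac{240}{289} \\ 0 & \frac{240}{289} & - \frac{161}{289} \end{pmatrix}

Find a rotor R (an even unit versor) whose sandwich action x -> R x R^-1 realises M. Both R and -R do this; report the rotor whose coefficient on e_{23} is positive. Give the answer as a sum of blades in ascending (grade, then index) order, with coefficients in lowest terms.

Method: write R = a + b12*e_{12} + b13*e_{13} + b23*e_{23} with a^2 + b12^2 + b13^2 + b23^2 = 1 (so R^-1 = ~R). Expanding the columns R e_j ~R gives tr M = 4a^2 - 1 and, from the antisymmetric part, M21 - M12 = -4a*b12, M13 - M31 = 4a*b13, M32 - M23 = -4a*b23.
Here tr M = -\frac{33}{289}, so a^2 = (1 + tr M)/4 = \frac{64}{289} and a = ±\frac{8}{17}. Taking a = \frac{8}{17}: M21 - M12 = 0, M13 - M31 = 0, M32 - M23 = \frac{480}{289}, giving b12 = 0, b13 = 0, b23 = -\frac{15}{17}, i.e. R = \frac{8}{17} - \frac{15}{17} e_{23}.
Its e_{23} coefficient is negative, so report the other preimage -R.
Answer: -\frac{8}{17} + \frac{15}{17} e_{23}. Uniqueness: Spin(3) -> SO(3) maps R and -R to the same rotation of trace -\frac{33}{289}; fixing the sign of the e_{23} coefficient removes the ambiguity.


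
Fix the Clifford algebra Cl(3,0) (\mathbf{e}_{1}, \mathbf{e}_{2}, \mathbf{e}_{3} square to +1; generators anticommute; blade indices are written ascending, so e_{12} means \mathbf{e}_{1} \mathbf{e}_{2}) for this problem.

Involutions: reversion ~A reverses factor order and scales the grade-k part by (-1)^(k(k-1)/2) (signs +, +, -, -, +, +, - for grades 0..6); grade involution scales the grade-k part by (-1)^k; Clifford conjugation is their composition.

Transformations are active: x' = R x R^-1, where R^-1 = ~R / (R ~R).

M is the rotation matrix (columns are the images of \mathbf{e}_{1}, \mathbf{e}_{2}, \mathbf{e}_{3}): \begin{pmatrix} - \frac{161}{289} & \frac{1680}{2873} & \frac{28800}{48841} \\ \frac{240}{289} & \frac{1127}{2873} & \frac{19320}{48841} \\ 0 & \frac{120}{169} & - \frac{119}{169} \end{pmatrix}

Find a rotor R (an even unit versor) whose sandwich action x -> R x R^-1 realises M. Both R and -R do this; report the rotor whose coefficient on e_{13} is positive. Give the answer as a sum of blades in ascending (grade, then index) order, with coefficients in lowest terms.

Method: write R = a + b12*e_{12} + b13*e_{13} + b23*e_{23} with a^2 + b12^2 + b13^2 + b23^2 = 1 (so R^-1 = ~R). Expanding the columns R e_j ~R gives tr M = 4a^2 - 1 and, from the antisymmetric part, M21 - M12 = -4a*b12, M13 - M31 = 4a*b13, M32 - M23 = -4a*b23.
Here tr M = -\frac{42441}{48841}, so a^2 = (1 + tr M)/4 = \frac{1600}{48841} and a = ±\frac{40}{221}. Taking a = \frac{40}{221}: M21 - M12 = \frac{12000}{48841}, M13 - M31 = \frac{28800}{48841}, M32 - M23 = \frac{15360}{48841}, giving b12 = -\frac{75}{221}, b13 = \frac{180}{221}, b23 = -\frac{96}{221}, i.e. R = \frac{40}{221} - \frac{75}{221} e_{12} + \frac{180}{221} e_{13} - \frac{96}{221} e_{23}.
Its e_{13} coefficient is already positive.
Answer: \frac{40}{221} - \frac{75}{221} e_{12} + \frac{180}{221} e_{13} - \frac{96}{221} e_{23}. Uniqueness: Spin(3) -> SO(3) maps R and -R to the same rotation of trace -\frac{42441}{48841}; fixing the sign of the e_{13} coefficient removes the ambiguity.


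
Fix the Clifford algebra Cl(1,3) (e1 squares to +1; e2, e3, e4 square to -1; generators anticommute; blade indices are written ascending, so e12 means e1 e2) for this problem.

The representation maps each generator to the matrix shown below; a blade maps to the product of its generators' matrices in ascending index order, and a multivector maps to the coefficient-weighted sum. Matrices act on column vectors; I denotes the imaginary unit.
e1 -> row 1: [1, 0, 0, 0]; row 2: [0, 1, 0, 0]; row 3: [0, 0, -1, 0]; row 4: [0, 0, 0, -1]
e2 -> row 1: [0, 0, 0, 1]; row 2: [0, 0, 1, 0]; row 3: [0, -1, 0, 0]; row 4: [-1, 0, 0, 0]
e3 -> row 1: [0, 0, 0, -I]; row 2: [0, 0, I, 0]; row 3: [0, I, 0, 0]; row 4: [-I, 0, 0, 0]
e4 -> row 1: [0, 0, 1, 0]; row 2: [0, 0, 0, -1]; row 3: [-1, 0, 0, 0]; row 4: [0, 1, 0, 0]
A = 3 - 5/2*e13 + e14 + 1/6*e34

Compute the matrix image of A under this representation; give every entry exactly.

Bivector images (products of the table entries): rho(e13) = rho(e1)rho(e3) = row 1: [0, 0, 0, -I]; row 2: [0, 0, I, 0]; row 3: [0, -I, 0, 0]; row 4: [I, 0, 0, 0]; rho(e14) = rho(e1)rho(e4) = row 1: [0, 0, 1, 0]; row 2: [0, 0, 0, -1]; row 3: [1, 0, 0, 0]; row 4: [0, -1, 0, 0]; rho(e34) = rho(e3)rho(e4) = row 1: [0, -I, 0, 0]; row 2: [-I, 0, 0, 0]; row 3: [0, 0, 0, -I]; row 4: [0, 0, -I, 0].
M = (3)*1 + (-5/2)*rho(e13) + (1)*rho(e14) + (1/6)*rho(e34), summed entrywise (1 is the identity matrix):
Answer: row 1: [3, -I/6, 1, 5*I/2]; row 2: [-I/6, 3, -5*I/2, -1]; row 3: [1, 5*I/2, 3, -I/6]; row 4: [-5*I/2, -1, -I/6, 3]


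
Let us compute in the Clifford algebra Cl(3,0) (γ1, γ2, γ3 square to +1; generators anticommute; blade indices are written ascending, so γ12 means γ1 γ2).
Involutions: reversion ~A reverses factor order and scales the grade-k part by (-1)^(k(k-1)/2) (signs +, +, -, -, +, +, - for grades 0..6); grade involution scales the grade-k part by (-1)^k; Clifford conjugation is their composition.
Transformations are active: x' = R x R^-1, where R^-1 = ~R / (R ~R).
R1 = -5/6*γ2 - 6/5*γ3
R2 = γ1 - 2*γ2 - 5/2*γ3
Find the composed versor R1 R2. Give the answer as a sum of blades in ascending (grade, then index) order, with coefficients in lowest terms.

Distribute over the terms of R1 (each basis-blade product reordered to ascending indices, repeated generators contracted through their squares):
(-5/6*γ2) R2 = 5/3 + 5/6*γ12 + 25/12*γ23
(-6/5*γ3) R2 = 3 + 6/5*γ13 - 12/5*γ23
Summing the partial products and collecting blades:
Answer: 14/3 + 5/6*γ12 + 6/5*γ13 - 19/60*γ23


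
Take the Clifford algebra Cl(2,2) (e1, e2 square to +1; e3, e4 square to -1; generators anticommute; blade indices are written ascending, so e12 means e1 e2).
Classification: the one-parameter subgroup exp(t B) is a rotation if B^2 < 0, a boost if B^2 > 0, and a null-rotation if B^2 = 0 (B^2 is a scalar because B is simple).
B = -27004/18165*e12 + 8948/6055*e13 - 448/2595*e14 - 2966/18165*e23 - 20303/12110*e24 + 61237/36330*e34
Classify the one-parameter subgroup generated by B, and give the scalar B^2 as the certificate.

B^2 term by term: the squares give (-27004/18165)^2*(e12)^2 + (8948/6055)^2*(e13)^2 + (-448/2595)^2*(e14)^2 + (-2966/18165)^2*(e23)^2 + (-20303/12110)^2*(e24)^2 + (61237/36330)^2*(e34)^2 = 729216016/329967225*(-1) + 80066704/36663025*(+1) + 200704/6734025*(+1) + 8797156/329967225*(+1) + 412211809/146652100*(+1) + 3749970169/1319868900*(-1) = 0 (each basis 2-blade squares to minus the product of its generators' squares); cross terms between blades sharing an index anticommute and cancel; the commuting (index-disjoint) pairs give grade-4 terms 2*c*c'*(blade product), which cancel blade by blade — e1234: -1653643948/329967225 + 181671244/36663025 + 379648/6734025 = 0 — confirming B is simple. So B^2 = 0.
Answer: null-rotation, certificate B^2 = 0. Certificate logic: 0 is a conjugation-invariant scalar, so its sign fixes rotation versus boost versus null-rotation outright.


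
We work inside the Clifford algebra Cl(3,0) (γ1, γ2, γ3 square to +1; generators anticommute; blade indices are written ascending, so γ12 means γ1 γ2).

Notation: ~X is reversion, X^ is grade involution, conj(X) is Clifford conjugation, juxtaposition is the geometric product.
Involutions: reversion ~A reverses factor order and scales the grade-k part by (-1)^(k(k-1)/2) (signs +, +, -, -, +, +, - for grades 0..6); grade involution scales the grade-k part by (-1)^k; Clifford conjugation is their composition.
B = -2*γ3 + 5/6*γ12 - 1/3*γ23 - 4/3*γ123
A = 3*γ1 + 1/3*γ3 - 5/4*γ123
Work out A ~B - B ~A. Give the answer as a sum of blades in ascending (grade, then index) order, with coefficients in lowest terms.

first term: 1 + 5/12*γ1 - 47/18*γ2 - 25/24*γ3 + 53/18*γ12 - 6*γ13 + 4*γ23 + 13/18*γ123
second term: 1 + 5/12*γ1 - 47/18*γ2 - 25/24*γ3 - 53/18*γ12 + 6*γ13 - 4*γ23 - 13/18*γ123
Answer: 53/9*γ12 - 12*γ13 + 8*γ23 + 13/9*γ123


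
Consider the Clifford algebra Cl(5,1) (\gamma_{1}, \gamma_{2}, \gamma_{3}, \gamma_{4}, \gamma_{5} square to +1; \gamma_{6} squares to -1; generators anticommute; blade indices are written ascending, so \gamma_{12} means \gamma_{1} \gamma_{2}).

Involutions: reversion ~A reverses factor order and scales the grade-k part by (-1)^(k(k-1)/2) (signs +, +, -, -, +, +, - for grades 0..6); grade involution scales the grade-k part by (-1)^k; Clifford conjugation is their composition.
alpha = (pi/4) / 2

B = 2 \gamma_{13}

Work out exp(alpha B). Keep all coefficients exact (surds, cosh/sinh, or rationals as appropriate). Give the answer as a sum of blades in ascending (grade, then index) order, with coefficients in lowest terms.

B^2 = (2)^2*(\gamma_{13})^2 = 4*(-1) = -4 (a basis 2-blade squares to minus the product of its generators' squares).
B^2 = -4 — a negative square means the series sums to a rotation: l = 2, alpha*l = \frac{\pi}{4}, so exp(alpha B) = cos(\frac{\pi}{4}) + (sin(\frac{\pi}{4})/2)*B = \frac{\sqrt{2}}{2} + (\frac{\sqrt{2}}{4})*B.
Answer: \frac{\sqrt{2}}{2} + \frac{\sqrt{2}}{2} \gamma_{13}


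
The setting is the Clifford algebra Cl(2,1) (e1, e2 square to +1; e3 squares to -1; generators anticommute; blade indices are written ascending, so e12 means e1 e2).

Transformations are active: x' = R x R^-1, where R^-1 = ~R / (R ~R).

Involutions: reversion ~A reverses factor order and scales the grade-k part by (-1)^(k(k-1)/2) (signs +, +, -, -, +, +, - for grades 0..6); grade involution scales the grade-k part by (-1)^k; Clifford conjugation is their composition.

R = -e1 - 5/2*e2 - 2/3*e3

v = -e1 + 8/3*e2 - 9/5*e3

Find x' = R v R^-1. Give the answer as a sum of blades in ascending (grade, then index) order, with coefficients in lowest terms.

~R = -e1 - 5/2*e2 - 2/3*e3, and R ~R = 245/36, so R^-1 = ~R / (245/36).
R v = -103/15 - 31/6*e12 + 17/15*e13 + 113/18*e23
Answer: 3697/1225*e1 + 1748/735*e2 + 3853/1225*e3


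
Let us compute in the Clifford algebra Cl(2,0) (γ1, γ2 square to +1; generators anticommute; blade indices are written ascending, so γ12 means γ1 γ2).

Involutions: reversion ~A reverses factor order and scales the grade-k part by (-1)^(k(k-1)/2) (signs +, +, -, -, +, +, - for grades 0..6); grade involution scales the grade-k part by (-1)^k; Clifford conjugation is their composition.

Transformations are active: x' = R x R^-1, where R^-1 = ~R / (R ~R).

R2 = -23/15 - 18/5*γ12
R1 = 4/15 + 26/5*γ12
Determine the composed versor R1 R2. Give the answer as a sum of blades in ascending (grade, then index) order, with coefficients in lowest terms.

Distribute over the terms of R1 (each basis-blade product reordered to ascending indices, repeated generators contracted through their squares):
(4/15) R2 = -92/225 - 24/25*γ12
(26/5*γ12) R2 = 468/25 - 598/75*γ12
Summing the partial products and collecting blades:
Answer: 824/45 - 134/15*γ12


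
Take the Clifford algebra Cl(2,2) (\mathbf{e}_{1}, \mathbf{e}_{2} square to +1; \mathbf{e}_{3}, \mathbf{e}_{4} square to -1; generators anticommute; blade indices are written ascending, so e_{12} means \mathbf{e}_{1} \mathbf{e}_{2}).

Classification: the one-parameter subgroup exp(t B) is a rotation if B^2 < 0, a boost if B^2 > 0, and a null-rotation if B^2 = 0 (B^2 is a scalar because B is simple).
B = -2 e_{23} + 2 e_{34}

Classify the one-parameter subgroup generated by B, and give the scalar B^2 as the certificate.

B^2 term by term: the squares give (-2)^2*(e_{23})^2 + (2)^2*(e_{34})^2 = 4*(+1) + 4*(-1) = 0 (each basis 2-blade squares to minus the product of its generators' squares); cross terms between blades sharing an index anticommute and cancel. So B^2 = 0.
Answer: null-rotation, certificate B^2 = 0. Why this suffices: the scalar 0 survives any versor conjugation, so its sign alone determines the class however B is presented.


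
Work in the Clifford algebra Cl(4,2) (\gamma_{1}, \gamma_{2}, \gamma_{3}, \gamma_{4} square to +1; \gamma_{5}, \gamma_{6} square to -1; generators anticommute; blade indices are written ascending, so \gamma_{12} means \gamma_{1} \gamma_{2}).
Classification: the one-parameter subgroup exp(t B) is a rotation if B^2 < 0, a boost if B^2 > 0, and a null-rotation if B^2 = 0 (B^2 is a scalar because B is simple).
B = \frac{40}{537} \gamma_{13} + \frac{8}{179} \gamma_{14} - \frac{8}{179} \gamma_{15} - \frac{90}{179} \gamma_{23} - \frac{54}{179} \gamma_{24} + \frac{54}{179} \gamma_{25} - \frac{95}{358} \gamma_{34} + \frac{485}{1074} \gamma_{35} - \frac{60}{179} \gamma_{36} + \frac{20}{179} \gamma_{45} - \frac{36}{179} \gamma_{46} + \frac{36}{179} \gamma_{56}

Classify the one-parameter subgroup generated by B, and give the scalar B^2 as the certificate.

B^2 term by term: the squares give (\frac{40}{537})^2*(\gamma_{13})^2 + (\frac{8}{179})^2*(\gamma_{14})^2 + (-\frac{8}{179})^2*(\gamma_{15})^2 + (-\frac{90}{179})^2*(\gamma_{23})^2 + (-\frac{54}{179})^2*(\gamma_{24})^2 + (\frac{54}{179})^2*(\gamma_{25})^2 + (-\frac{95}{358})^2*(\gamma_{34})^2 + (\frac{485}{1074})^2*(\gamma_{35})^2 + (-\frac{60}{179})^2*(\gamma_{36})^2 + (\frac{20}{179})^2*(\gamma_{45})^2 + (-\frac{36}{179})^2*(\gamma_{46})^2 + (\frac{36}{179})^2*(\gamma_{56})^2 = \frac{1600}{288369}*(-1) + \frac{64}{32041}*(-1) + \frac{64}{32041}*(+1) + \frac{8100}{32041}*(-1) + \frac{2916}{32041}*(-1) + \frac{2916}{32041}*(+1) + \frac{9025}{128164}*(-1) + \frac{235225}{1153476}*(+1) + \frac{3600}{32041}*(+1) + \frac{400}{32041}*(+1) + \frac{1296}{32041}*(+1) + \frac{1296}{32041}*(-1) = 0 (each basis 2-blade squares to minus the product of its generators' squares); cross terms between blades sharing an index anticommute and cancel; the commuting (index-disjoint) pairs give grade-4 terms 2*c*c'*(blade product), which cancel blade by blade — \gamma_{1234}: \frac{1440}{32041} - \frac{1440}{32041} = 0; \gamma_{1235}: -\frac{1440}{32041} + \frac{1440}{32041} = 0; \gamma_{1245}: -\frac{864}{32041} + \frac{864}{32041} = 0; \gamma_{1345}: \frac{1600}{96123} - \frac{3880}{96123} + \frac{760}{32041} = 0; \gamma_{1346}: -\frac{960}{32041} + \frac{960}{32041} = 0; \gamma_{1356}: \frac{960}{32041} - \frac{960}{32041} = 0; \gamma_{1456}: \frac{576}{32041} - \frac{576}{32041} = 0; \gamma_{2345}: -\frac{3600}{32041} + \frac{8730}{32041} - \frac{5130}{32041} = 0; \gamma_{2346}: \frac{6480}{32041} - \frac{6480}{32041} = 0; \gamma_{2356}: -\frac{6480}{32041} + \frac{6480}{32041} = 0; \gamma_{2456}: -\frac{3888}{32041} + \frac{3888}{32041} = 0; \gamma_{3456}: -\frac{3420}{32041} + \frac{5820}{32041} - \frac{2400}{32041} = 0 — confirming B is simple. So B^2 = 0.
Answer: null-rotation, certificate B^2 = 0. Certificate logic: 0 is a conjugation-invariant scalar, so its sign fixes rotation versus boost versus null-rotation outright.
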